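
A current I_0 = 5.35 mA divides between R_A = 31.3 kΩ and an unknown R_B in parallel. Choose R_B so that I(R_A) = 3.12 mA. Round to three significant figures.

R_B ≈ 43.8 kΩ

The fraction through R_A equals R_B/(R_A+R_B).
With f = 0.5832, R_B = R_A · f/(1−f) = 31.3 × 1.399 = 43.79 kΩ.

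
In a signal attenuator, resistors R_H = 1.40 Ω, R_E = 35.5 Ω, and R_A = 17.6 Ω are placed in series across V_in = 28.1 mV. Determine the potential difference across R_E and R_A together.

V ≈ 27.4 mV

Series total: ΣR = 1.40 + 35.5 + 17.6 = 54.50 Ω.
R_{R_E..R_A} = 35.5 + 17.6 = 53.10 Ω.
V = V_in · R/ΣR = 28.1 × 0.9743 = 27.38 mV.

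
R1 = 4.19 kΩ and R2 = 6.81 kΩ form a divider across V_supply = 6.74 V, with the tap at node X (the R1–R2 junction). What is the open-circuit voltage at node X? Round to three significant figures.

V_th ≈ 4.17 V

V_th is the unloaded tap voltage: V_supply · R2/(R1+R2) = 6.74 × 0.6191 = 4.173 V.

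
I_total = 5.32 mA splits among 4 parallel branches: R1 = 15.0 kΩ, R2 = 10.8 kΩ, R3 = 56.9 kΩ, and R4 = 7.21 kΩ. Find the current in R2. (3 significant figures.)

I ≈ 1.56 mA

Total conductance ΣG = 1/15.0 + 1/10.8 + 1/56.9 + 1/7.21 = 0.3155 (units of 1/kΩ).
R2 takes the fraction G_k/ΣG = 0.09259/0.3155 = 0.2935, so I = 5.32 × 0.2935 = 1.561 mA.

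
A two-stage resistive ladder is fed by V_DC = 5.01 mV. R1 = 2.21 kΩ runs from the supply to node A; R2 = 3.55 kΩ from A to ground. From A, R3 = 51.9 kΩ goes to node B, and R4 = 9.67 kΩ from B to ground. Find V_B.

V_B ≈ 0.474 mV

The second stage (R3 + R4 = 61.57 kΩ) loads node A in parallel with R2.
Effective lower resistance at A: R2 ‖ 61.57 = 3.356 kΩ.
V_A = 5.01 × 3.356/(2.21 + 3.356) = 3.021 mV.
V_B = V_A × 0.1571 = 0.4745 mV.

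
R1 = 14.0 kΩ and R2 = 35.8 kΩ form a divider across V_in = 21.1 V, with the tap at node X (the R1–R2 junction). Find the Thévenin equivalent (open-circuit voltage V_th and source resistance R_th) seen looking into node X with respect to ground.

Open-circuit (no load on X): V_th = V_in · R2/(R1 + R2) = 21.1 × 35.8/(14.00 + 35.8) = 15.17 V.
With V_in suppressed (replaced by a short), R_th = R1 ‖ R2 = (14.00 × 35.8)/(14.00 + 35.8) = 10.06 kΩ.

V_th ≈ 15.2 V, R_th ≈ 10.1 kΩ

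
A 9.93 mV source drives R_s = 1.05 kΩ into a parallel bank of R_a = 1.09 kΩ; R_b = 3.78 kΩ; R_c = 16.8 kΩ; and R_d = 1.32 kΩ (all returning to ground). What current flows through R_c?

I ≈ 0.191 µA

Parallel bank: R_p = 1/(1/1.09 + 1/3.78 + 1/16.8 + 1/1.32) = 0.5002 kΩ.
V_A = 9.93 × 0.5002/1.550 = 3.204 mV.
Branch current I = V_A/R_c = 3.204/16.8 = 0.1907 µA.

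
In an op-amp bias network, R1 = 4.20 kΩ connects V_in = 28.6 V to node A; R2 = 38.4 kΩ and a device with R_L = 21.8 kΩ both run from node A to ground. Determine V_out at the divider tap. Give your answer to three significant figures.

V_out ≈ 22.0 V

R2 ‖ R_L = (38.4 × 21.8)/(38.4 + 21.8) = 13.91 kΩ.
Now apply the divider: V_out = 28.6 × 0.7680 = 21.97 V.
(Unloaded it would be 25.8 V; the load pulls it down.)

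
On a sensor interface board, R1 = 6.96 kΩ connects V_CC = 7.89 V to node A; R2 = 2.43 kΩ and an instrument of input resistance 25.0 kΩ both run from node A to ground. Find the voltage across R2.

First combine the lower leg with the load: R2 ‖ R_L = 2.215 kΩ.
Voltage divider with the loaded lower leg: V_out = 7.89 × 2.215/(6.96 + 2.215) = 7.89 × 0.2414 = 1.905 V.

V_out ≈ 1.90 V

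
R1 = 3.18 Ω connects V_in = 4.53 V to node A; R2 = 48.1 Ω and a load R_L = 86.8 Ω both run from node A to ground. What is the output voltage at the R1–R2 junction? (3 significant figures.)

V_out ≈ 4.11 V

First combine the lower leg with the load: R2 ‖ R_L = 30.95 Ω.
Voltage divider with the loaded lower leg: V_out = 4.53 × 30.95/(3.18 + 30.95) = 4.53 × 0.9068 = 4.108 V.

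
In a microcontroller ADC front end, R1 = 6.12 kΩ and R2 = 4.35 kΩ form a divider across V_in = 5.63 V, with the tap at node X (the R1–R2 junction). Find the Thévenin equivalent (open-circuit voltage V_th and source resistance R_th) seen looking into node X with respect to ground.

V_th is the unloaded tap voltage: V_in · R2/(R1+R2) = 5.63 × 0.4155 = 2.339 V.
Zeroing V_in shorts the top of R1 to ground, so R_th = R1 ‖ R2 = 2.543 kΩ.

V_th ≈ 2.34 V, R_th ≈ 2.54 kΩ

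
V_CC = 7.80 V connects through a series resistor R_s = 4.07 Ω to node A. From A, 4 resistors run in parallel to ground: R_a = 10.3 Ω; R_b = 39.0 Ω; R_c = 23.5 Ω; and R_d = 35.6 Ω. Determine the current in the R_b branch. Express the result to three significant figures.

Parallel bank: R_p = 1/(1/10.3 + 1/39.0 + 1/23.5 + 1/35.6) = 5.171 Ω.
V_A by voltage divider: V_A = 7.80 × 5.171/(4.07 + 5.171) = 4.365 V.
I(R_b) = V_A / R_b = 4.365/39.0 = 0.1119 A.

I ≈ 0.112 A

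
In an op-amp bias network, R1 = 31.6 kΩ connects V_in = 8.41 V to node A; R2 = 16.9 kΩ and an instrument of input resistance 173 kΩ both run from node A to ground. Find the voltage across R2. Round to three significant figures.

The load sits in parallel with R2, giving an effective lower resistance R2' = R2·R_L/(R2+R_L) = 15.40 kΩ.
Then V_out = V_in · R2'/(R1 + R2') = 8.41 × 15.40/47.00 = 2.755 V.
(Unloaded it would be 2.93 V; the load pulls it down.)

V_out ≈ 2.76 V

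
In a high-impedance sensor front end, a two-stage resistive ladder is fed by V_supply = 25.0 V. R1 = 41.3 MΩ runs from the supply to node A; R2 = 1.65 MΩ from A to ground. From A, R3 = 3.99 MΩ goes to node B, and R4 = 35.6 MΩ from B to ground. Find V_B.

V_B ≈ 0.830 V

The second stage (R3 + R4 = 39.59 MΩ) loads node A in parallel with R2.
R2 ‖ (R3+R4) = 1.584 MΩ.
First divider: V_A = V_supply · 1.584/(41.3 + 1.584) = 0.9234 V.
Then the unloaded second divider: V_B = V_A × R4/(R3+R4) = 0.9234 × 0.8992 = 0.8303 V.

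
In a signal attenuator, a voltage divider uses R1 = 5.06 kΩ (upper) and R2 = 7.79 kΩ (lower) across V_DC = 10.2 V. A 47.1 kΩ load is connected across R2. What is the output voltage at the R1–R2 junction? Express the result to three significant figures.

The load sits in parallel with R2, giving an effective lower resistance R2' = R2·R_L/(R2+R_L) = 6.684 kΩ.
Then V_out = V_DC · R2'/(R1 + R2') = 10.2 × 6.684/11.74 = 5.805 V.
(Unloaded it would be 6.18 V; the load pulls it down.)

V_out ≈ 5.81 V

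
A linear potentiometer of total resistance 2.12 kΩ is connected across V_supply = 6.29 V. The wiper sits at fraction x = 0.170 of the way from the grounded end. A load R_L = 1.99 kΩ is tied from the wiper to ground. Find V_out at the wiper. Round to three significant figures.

Split the track: R_lower = x·R_p = 0.3604 kΩ, R_upper = (1−x)·R_p = 1.760 kΩ.
R_L loads the lower segment: effective lower R = 0.3051 kΩ.
V_out = 6.29 × 0.3051/(1.760 + 0.3051) = 0.9296 V.

V_out ≈ 0.930 V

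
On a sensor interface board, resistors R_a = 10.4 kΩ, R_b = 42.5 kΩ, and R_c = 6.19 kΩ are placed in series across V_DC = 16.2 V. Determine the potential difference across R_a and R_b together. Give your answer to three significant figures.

V ≈ 14.5 V

Series total: ΣR = 10.4 + 42.5 + 6.19 = 59.09 kΩ.
R_{R_a..R_b} = 10.4 + 42.5 = 52.90 kΩ.
By the voltage-divider rule, V = 16.2 × 52.90/59.09 = 14.50 V.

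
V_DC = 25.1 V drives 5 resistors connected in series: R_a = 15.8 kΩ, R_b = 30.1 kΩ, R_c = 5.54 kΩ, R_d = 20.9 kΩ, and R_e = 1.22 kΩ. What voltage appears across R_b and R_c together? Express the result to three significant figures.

Total series resistance ΣR = 15.8 + 30.1 + 5.54 + 20.9 + 1.22 = 73.56 kΩ.
R_{R_b..R_c} = 30.1 + 5.54 = 35.64 kΩ.
By the voltage-divider rule, V = 25.1 × 35.64/73.56 = 12.16 V.

V ≈ 12.2 V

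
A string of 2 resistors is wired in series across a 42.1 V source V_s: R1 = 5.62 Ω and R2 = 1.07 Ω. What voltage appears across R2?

Series total: ΣR = 5.62 + 1.07 = 6.690 Ω.
By the voltage-divider rule, V = 42.1 × 1.070/6.690 = 6.733 V.

V ≈ 6.73 V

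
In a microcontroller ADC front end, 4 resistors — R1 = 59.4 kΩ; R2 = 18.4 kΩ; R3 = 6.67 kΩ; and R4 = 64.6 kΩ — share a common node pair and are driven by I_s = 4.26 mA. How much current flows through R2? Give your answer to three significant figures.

I ≈ 0.979 mA

Total conductance ΣG = 1/59.4 + 1/18.4 + 1/6.67 + 1/64.6 = 0.2366 (units of 1/kΩ).
R2 takes the fraction G_k/ΣG = 0.05435/0.2366 = 0.2297, so I = 4.26 × 0.2297 = 0.9786 mA.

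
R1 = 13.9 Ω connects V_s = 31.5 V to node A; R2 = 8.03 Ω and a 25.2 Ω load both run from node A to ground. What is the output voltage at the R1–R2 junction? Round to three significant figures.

The load sits in parallel with R2, giving an effective lower resistance R2' = R2·R_L/(R2+R_L) = 6.090 Ω.
Voltage divider with the loaded lower leg: V_out = 31.5 × 6.090/(13.9 + 6.090) = 31.5 × 0.3046 = 9.596 V.

V_out ≈ 9.60 V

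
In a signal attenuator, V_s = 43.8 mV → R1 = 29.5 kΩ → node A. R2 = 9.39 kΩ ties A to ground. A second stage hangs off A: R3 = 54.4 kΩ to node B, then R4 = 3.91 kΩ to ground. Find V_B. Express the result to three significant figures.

Looking into the second stage from A: R3 + R4 = 58.31 kΩ appears in parallel with R2.
R2 ‖ (R3+R4) = 8.088 kΩ.
V_A = 43.8 × 8.088/(29.5 + 8.088) = 9.424 mV.
Stage 2 is unloaded, so V_B = V_A · R4/(R3+R4) = 9.424 × 3.91/58.31 = 0.6320 mV.

V_B ≈ 0.632 mV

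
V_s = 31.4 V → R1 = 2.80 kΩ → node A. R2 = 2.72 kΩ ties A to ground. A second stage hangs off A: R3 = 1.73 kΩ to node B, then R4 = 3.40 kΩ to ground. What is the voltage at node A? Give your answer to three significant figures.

Looking into the second stage from A: R3 + R4 = 5.130 kΩ appears in parallel with R2.
R2 ‖ (R3+R4) = 1.778 kΩ.
So V_A = 31.4 × 0.3883 = 12.19 V.

V_A ≈ 12.2 V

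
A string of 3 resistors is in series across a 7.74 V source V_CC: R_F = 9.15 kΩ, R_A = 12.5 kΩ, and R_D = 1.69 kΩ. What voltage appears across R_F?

Series total: ΣR = 9.15 + 12.5 + 1.69 = 23.34 kΩ.
V = V_CC · R/ΣR = 7.74 × 0.3920 = 3.034 V.

V ≈ 3.03 V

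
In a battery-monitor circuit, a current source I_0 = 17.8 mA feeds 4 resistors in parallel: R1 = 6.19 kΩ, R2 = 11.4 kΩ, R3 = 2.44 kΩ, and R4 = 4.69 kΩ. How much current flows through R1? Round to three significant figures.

I ≈ 3.30 mA

ΣG = 1/6.19 + 1/11.4 + 1/2.44 + 1/4.69 = 0.8723.
By the current-divider rule, I = I_0 · G_k/ΣG = 17.8 × 0.1852 = 3.296 mA.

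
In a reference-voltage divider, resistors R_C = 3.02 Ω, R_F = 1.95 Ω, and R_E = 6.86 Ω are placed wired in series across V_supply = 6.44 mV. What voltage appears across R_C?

Total series resistance ΣR = 3.02 + 1.95 + 6.86 = 11.83 Ω.
V = V_supply · R/ΣR = 6.44 × 0.2553 = 1.644 mV.

V ≈ 1.64 mV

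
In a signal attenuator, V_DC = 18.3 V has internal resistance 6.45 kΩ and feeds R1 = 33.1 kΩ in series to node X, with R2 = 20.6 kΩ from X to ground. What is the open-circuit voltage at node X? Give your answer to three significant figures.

R1' = 6.45 + 33.1 = 39.55 kΩ (source resistance + R1).
Open-circuit (no load on X): V_th = V_DC · R2/(R1' + R2) = 18.3 × 20.6/(39.55 + 20.6) = 6.267 V.

V_th ≈ 6.27 V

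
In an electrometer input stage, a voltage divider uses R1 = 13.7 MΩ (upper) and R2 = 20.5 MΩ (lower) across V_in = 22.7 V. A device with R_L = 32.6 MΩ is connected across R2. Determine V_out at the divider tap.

V_out ≈ 10.9 V

R2 ‖ R_L = (20.5 × 32.6)/(20.5 + 32.6) = 12.59 MΩ.
Voltage divider with the loaded lower leg: V_out = 22.7 × 12.59/(13.7 + 12.59) = 22.7 × 0.4788 = 10.87 V.
(Unloaded it would be 13.6 V; the load pulls it down.)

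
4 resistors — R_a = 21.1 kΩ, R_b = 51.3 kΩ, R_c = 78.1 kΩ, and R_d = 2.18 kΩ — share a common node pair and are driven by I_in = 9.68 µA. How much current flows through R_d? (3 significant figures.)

ΣG = 1/21.1 + 1/51.3 + 1/78.1 + 1/2.18 = 0.5384.
Current divider: I(R_d) = I_in · G_k/ΣG = 9.68 × (0.4587/0.5384) = 9.68 × 0.8520 = 8.247 µA.

I ≈ 8.25 µA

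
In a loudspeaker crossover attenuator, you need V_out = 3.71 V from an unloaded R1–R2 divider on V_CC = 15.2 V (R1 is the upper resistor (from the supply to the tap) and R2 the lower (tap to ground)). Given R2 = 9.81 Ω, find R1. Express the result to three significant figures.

R1 ≈ 30.4 Ω

The divider ratio is R2/(R1+R2) = 3.71/15.2 = 0.2441.
R1 = R2·(1/k − 1) = 9.81 × 3.097 = 30.38 Ω.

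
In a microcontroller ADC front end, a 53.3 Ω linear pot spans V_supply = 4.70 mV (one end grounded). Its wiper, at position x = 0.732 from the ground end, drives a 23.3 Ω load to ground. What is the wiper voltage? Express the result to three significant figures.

V_out ≈ 2.37 mV

The pot divides into 14.28 Ω above the wiper and 39.02 Ω below.
R_L loads the lower segment: effective lower R = 14.59 Ω.
Then V_out = V_supply · 14.59/(14.28 + 14.59) = 2.375 mV.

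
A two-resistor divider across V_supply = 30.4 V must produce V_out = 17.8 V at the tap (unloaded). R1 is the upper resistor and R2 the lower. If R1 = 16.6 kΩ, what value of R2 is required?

The divider ratio is R2/(R1+R2) = 17.8/30.4 = 0.5855.
Rearranging, R2 = R1·k/(1−k) = 16.6 × 1.413 = 23.45 kΩ.

R2 ≈ 23.5 kΩ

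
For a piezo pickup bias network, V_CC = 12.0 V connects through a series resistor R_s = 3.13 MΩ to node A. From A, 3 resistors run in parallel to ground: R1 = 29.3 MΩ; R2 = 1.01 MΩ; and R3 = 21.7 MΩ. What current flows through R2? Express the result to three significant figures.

Parallel bank: R_p = 1/(1/29.3 + 1/1.01 + 1/21.7) = 0.9343 MΩ.
V_A by voltage divider: V_A = 12.0 × 0.9343/(3.13 + 0.9343) = 2.759 V.
Branch current I = V_A/R2 = 2.759/1.01 = 2.731 µA.

I ≈ 2.73 µA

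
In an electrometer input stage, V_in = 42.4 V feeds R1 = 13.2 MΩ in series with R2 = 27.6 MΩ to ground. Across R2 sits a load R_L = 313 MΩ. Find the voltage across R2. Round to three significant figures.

V_out ≈ 27.9 V

First combine the lower leg with the load: R2 ‖ R_L = 25.36 MΩ.
Voltage divider with the loaded lower leg: V_out = 42.4 × 25.36/(13.2 + 25.36) = 42.4 × 0.6577 = 27.89 V.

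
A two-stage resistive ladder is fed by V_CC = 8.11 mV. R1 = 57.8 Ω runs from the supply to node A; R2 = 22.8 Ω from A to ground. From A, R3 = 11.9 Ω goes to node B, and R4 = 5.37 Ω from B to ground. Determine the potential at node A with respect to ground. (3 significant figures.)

Node A sees R2 in parallel with the series input of stage 2, R3 + R4 = 17.27 Ω.
Effective lower resistance at A: R2 ‖ 17.27 = 9.827 Ω.
First divider: V_A = V_CC · 9.827/(57.8 + 9.827) = 1.178 mV.

V_A ≈ 1.18 mV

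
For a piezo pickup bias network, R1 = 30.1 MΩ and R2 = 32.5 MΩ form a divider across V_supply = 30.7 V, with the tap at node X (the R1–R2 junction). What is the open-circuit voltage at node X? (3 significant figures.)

Open-circuit (no load on X): V_th = V_supply · R2/(R1 + R2) = 30.7 × 32.5/(30.10 + 32.5) = 15.94 V.

V_th ≈ 15.9 V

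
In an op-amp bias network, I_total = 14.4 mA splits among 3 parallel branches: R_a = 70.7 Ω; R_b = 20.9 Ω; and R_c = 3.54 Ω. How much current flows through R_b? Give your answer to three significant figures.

I ≈ 2.00 mA

ΣG = 1/70.7 + 1/20.9 + 1/3.54 = 0.3445.
R_b takes the fraction G_k/ΣG = 0.04785/0.3445 = 0.1389, so I = 14.4 × 0.1389 = 2.000 mA.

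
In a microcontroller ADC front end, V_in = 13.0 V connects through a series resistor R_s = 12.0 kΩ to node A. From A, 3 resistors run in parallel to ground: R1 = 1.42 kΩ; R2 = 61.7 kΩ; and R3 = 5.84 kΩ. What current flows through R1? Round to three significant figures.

I ≈ 0.782 mA

Parallel bank: R_p = 1/(1/1.42 + 1/61.7 + 1/5.84) = 1.121 kΩ.
Node voltage V_A = V_in · R_p/(R_s + R_p) = 13.0 × 0.08547 = 1.111 V.
Branch current I = V_A/R1 = 1.111/1.42 = 0.7825 mA.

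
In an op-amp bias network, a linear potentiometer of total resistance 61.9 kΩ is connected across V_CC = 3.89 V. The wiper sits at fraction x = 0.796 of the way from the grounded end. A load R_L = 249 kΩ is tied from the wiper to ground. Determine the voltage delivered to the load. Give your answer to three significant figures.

Split the track: R_lower = x·R_p = 49.27 kΩ, R_upper = (1−x)·R_p = 12.63 kΩ.
Lower segment in parallel with the load: 49.27 ‖ 249 = 41.13 kΩ.
Then V_out = V_CC · 41.13/(12.63 + 41.13) = 2.976 V.

V_out ≈ 2.98 V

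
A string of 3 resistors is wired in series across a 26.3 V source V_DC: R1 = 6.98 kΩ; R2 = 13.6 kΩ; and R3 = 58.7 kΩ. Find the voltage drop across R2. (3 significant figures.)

V ≈ 4.51 V

Total series resistance ΣR = 6.98 + 13.6 + 58.7 = 79.28 kΩ.
By the voltage-divider rule, V = 26.3 × 13.60/79.28 = 4.512 V.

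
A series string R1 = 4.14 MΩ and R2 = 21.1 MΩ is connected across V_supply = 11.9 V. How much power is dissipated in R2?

P ≈ 4.69 µW

ΣR = 25.24 MΩ → I = 11.9/25.24 = 0.4715 µA.
V(R2) = I·R = 9.948 V; P = V·I = 9.948 × 0.4715 = 4.690 µW.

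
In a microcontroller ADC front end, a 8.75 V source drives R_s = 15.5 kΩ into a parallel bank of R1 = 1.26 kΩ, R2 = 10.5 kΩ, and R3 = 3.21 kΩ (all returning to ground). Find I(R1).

I ≈ 0.354 mA

Combine the parallel branches: R_p = (1/1.26 + 1/10.5 + 1/3.21)⁻¹ = 0.8330 kΩ.
Node voltage V_A = V_DC · R_p/(R_s + R_p) = 8.75 × 0.05100 = 0.4463 V.
Branch current I = V_A/R1 = 0.4463/1.26 = 0.3542 mA.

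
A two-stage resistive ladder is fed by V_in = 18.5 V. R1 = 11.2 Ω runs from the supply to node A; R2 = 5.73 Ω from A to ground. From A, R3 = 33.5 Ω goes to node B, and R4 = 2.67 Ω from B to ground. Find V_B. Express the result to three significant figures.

V_B ≈ 0.418 V

The second stage (R3 + R4 = 36.17 Ω) loads node A in parallel with R2.
R2 ‖ (R3+R4) = 4.946 Ω.
So V_A = 18.5 × 0.3063 = 5.667 V.
Stage 2 is unloaded, so V_B = V_A · R4/(R3+R4) = 5.667 × 2.67/36.17 = 0.4184 V.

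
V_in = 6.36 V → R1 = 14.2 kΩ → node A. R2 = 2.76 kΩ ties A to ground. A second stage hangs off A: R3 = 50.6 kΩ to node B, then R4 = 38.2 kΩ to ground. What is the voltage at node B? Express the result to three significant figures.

V_B ≈ 0.434 V

The second stage (R3 + R4 = 88.80 kΩ) loads node A in parallel with R2.
R2 ‖ (R3+R4) = 2.677 kΩ.
First divider: V_A = V_in · 2.677/(14.2 + 2.677) = 1.009 V.
Stage 2 is unloaded, so V_B = V_A · R4/(R3+R4) = 1.009 × 38.2/88.80 = 0.4339 V.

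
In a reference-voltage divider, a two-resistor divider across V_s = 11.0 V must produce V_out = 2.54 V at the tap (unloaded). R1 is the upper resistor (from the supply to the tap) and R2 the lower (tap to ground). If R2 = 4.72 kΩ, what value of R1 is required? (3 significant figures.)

The divider ratio is R2/(R1+R2) = 2.54/11.0 = 0.2309.
R1 = R2·(1/k − 1) = 4.72 × 3.331 = 15.72 kΩ.

R1 ≈ 15.7 kΩ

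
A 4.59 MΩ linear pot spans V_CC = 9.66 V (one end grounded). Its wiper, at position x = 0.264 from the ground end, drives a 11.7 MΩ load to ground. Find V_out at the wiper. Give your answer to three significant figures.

V_out ≈ 2.37 V

Lower segment x·R_p = 1.212 MΩ; upper segment (1−x)·R_p = 3.378 MΩ.
(x·R_p) ‖ R_L = 1.098 MΩ.
Then V_out = V_CC · 1.098/(3.378 + 1.098) = 2.370 V.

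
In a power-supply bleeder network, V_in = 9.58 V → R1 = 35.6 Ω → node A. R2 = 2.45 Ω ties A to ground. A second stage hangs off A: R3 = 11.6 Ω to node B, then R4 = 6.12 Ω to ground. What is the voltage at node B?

V_B ≈ 0.189 V

The second stage (R3 + R4 = 17.72 Ω) loads node A in parallel with R2.
Effective lower resistance at A: R2 ‖ 17.72 = 2.152 Ω.
So V_A = 9.58 × 0.05701 = 0.5462 V.
V_B = V_A × 0.3454 = 0.1886 V.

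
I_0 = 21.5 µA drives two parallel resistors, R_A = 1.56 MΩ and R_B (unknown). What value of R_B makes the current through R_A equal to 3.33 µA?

Two-branch current divider: I_A = I_0 · R_B/(R_A + R_B).
With f = 0.1549, R_B = R_A · f/(1−f) = 1.56 × 0.1833 = 0.2859 MΩ.

R_B ≈ 0.286 MΩ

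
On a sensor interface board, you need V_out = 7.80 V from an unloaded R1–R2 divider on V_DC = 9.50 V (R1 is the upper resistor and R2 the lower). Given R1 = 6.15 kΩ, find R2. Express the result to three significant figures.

Required fraction k = V_out/V_DC = 0.8211.
So R2 = R1 · V_out/(V_DC − V_out) = 6.15 × 7.80/(9.50 − 7.80) = 6.15 × 4.588 = 28.22 kΩ.

R2 ≈ 28.2 kΩ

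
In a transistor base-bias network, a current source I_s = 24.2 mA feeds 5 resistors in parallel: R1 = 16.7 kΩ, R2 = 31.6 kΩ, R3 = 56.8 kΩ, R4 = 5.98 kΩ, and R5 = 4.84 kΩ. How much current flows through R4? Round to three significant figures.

I ≈ 8.38 mA

Conductances: ΣG = 1/16.7 + 1/31.6 + 1/56.8 + 1/5.98 + 1/4.84 = 0.4830 (1/kΩ).
By the current-divider rule, I = I_s · G_k/ΣG = 24.2 × 0.3462 = 8.379 mA.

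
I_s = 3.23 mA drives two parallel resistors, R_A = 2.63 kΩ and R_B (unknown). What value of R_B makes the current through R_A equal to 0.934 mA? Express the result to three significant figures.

R_B ≈ 1.07 kΩ

In a two-way split, I_A/I_s = R_B/(R_A + R_B).
With f = 0.2892, R_B = R_A · f/(1−f) = 2.63 × 0.4068 = 1.070 kΩ.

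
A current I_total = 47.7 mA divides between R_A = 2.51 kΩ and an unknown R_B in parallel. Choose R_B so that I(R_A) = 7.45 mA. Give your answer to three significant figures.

R_B ≈ 0.465 kΩ

In a two-way split, I_A/I_total = R_B/(R_A + R_B).
With f = 0.1562, R_B = R_A · f/(1−f) = 2.51 × 0.1851 = 0.4646 kΩ.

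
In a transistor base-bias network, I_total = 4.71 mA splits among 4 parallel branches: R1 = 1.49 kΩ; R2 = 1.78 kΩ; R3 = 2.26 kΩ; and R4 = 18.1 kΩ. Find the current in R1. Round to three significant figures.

I ≈ 1.83 mA

Conductances: ΣG = 1/1.49 + 1/1.78 + 1/2.26 + 1/18.1 = 1.731 (1/kΩ).
By the current-divider rule, I = I_total · G_k/ΣG = 4.71 × 0.3878 = 1.827 mA.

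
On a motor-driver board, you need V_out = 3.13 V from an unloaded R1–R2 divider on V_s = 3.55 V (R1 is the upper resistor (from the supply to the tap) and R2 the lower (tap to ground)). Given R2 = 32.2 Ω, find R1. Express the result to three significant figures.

Required fraction k = V_out/V_s = 0.8817.
Rearranging, R1 = R2·(1−k)/k = 32.2 × 0.1342 = 4.321 Ω.

R1 ≈ 4.32 Ω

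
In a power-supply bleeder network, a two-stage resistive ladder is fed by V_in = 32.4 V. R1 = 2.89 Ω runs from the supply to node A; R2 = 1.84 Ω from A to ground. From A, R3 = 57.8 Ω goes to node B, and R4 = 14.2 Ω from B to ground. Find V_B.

Looking into the second stage from A: R3 + R4 = 72.00 Ω appears in parallel with R2.
R2 ‖ (R3+R4) = 1.794 Ω.
So V_A = 32.4 × 0.3830 = 12.41 V.
Then the unloaded second divider: V_B = V_A × R4/(R3+R4) = 12.41 × 0.1972 = 2.448 V.

V_B ≈ 2.45 V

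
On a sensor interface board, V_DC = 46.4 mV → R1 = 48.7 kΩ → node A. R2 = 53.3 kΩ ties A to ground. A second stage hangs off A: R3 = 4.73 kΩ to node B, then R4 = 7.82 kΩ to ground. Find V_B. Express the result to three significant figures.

V_B ≈ 4.99 mV

Node A sees R2 in parallel with the series input of stage 2, R3 + R4 = 12.55 kΩ.
Effective lower resistance at A: R2 ‖ 12.55 = 10.16 kΩ.
V_A = 46.4 × 10.16/(48.7 + 10.16) = 8.008 mV.
V_B = V_A × 0.6231 = 4.990 mV.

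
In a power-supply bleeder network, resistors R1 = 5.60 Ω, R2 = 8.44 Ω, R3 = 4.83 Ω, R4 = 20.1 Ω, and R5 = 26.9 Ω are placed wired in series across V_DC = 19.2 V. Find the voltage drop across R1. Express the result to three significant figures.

Total series resistance ΣR = 5.60 + 8.44 + 4.83 + 20.1 + 26.9 = 65.87 Ω.
Voltage divider: V = V_DC · (5.600 / 65.87) = 19.2 × 0.08502 = 1.632 V.

V ≈ 1.63 V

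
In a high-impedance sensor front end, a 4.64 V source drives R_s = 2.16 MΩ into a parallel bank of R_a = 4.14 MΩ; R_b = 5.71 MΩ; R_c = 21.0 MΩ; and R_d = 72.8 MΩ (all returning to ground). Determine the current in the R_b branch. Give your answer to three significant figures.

I ≈ 0.400 µA

Combine the parallel branches: R_p = (1/4.14 + 1/5.71 + 1/21.0 + 1/72.8)⁻¹ = 2.092 MΩ.
V_A by voltage divider: V_A = 4.64 × 2.092/(2.16 + 2.092) = 2.283 V.
Branch current I = V_A/R_b = 2.283/5.71 = 0.3998 µA.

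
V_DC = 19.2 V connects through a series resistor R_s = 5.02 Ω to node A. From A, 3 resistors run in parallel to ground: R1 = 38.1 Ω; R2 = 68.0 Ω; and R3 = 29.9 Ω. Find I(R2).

Combine the parallel branches: R_p = (1/38.1 + 1/68.0 + 1/29.9)⁻¹ = 13.44 Ω.
V_A = 19.2 × 13.44/18.46 = 13.98 V.
Branch current I = V_A/R2 = 13.98/68.0 = 0.2056 A.

I ≈ 0.206 A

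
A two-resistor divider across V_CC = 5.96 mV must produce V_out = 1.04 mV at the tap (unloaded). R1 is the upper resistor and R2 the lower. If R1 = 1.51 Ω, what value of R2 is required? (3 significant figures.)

R2 ≈ 0.319 Ω

The divider ratio is R2/(R1+R2) = 1.04/5.96 = 0.1745.
So R2 = R1 · V_out/(V_CC − V_out) = 1.51 × 1.04/(5.96 − 1.04) = 1.51 × 0.2114 = 0.3192 Ω.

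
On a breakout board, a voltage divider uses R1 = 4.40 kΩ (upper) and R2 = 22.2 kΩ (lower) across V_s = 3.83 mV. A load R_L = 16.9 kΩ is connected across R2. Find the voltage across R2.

The load sits in parallel with R2, giving an effective lower resistance R2' = R2·R_L/(R2+R_L) = 9.595 kΩ.
Voltage divider with the loaded lower leg: V_out = 3.83 × 9.595/(4.40 + 9.595) = 3.83 × 0.6856 = 2.626 mV.

V_out ≈ 2.63 mV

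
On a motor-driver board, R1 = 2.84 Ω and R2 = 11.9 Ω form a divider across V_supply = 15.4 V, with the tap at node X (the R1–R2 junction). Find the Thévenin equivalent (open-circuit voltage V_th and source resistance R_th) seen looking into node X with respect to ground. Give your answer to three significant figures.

Open-circuit (no load on X): V_th = V_supply · R2/(R1 + R2) = 15.4 × 11.9/(2.840 + 11.9) = 12.43 V.
Looking into X with the source shorted: R_th = R1·R2/(R1+R2) = 2.840 × 11.9/14.74 = 2.293 Ω.

V_th ≈ 12.4 V, R_th ≈ 2.29 Ω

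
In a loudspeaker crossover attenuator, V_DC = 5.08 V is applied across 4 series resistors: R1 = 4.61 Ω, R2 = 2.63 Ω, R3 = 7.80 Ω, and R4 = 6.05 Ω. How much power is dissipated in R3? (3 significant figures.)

ΣR = 21.09 Ω → I = 5.08/21.09 = 0.2409 A.
P = I²R = 0.05802 × 7.80 = 0.4526 W.

P ≈ 0.453 W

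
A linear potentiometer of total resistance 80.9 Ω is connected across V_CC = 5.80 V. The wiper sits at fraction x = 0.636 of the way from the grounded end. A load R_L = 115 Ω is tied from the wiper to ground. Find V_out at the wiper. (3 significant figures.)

Lower segment x·R_p = 51.45 Ω; upper segment (1−x)·R_p = 29.45 Ω.
Lower segment in parallel with the load: 51.45 ‖ 115 = 35.55 Ω.
Loaded-divider output: V_out = 5.80 × 0.5469 = 3.172 V.

V_out ≈ 3.17 V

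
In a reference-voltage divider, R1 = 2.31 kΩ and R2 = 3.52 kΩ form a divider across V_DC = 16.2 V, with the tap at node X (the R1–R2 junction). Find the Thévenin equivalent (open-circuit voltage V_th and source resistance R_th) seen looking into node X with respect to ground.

V_th ≈ 9.78 V, R_th ≈ 1.39 kΩ

With X open, the divider is unloaded: V_th = 16.2 × 3.52/5.830 = 9.781 V.
Looking into X with the source shorted: R_th = R1·R2/(R1+R2) = 2.310 × 3.52/5.830 = 1.395 kΩ.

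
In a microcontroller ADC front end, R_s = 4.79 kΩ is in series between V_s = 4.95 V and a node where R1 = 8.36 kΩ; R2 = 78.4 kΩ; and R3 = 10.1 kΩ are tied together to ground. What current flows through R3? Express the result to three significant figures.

Combine the parallel branches: R_p = (1/8.36 + 1/78.4 + 1/10.1)⁻¹ = 4.322 kΩ.
V_A = 4.95 × 4.322/9.112 = 2.348 V.
Branch current I = V_A/R3 = 2.348/10.1 = 0.2325 mA.

I ≈ 0.232 mA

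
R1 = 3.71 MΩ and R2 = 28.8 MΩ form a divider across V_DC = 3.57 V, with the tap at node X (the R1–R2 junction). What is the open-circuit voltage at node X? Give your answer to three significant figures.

With X open, the divider is unloaded: V_th = 3.57 × 28.8/32.51 = 3.163 V.

V_th ≈ 3.16 V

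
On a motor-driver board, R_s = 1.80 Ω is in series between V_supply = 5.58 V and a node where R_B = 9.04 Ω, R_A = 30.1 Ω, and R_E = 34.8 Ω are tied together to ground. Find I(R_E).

Equivalent of the parallel group: R_p = 5.794 Ω.
V_A by voltage divider: V_A = 5.58 × 5.794/(1.80 + 5.794) = 4.257 V.
I(R_E) = V_A / R_E = 4.257/34.8 = 0.1223 A.

I ≈ 0.122 A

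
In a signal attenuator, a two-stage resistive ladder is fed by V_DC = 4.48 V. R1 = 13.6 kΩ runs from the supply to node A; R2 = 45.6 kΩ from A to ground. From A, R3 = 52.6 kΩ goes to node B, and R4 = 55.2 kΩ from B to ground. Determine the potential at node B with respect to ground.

The second stage (R3 + R4 = 107.8 kΩ) loads node A in parallel with R2.
Effective lower resistance at A: R2 ‖ 107.8 = 32.04 kΩ.
So V_A = 4.48 × 0.7020 = 3.145 V.
V_B = V_A × 0.5121 = 1.611 V.

V_B ≈ 1.61 V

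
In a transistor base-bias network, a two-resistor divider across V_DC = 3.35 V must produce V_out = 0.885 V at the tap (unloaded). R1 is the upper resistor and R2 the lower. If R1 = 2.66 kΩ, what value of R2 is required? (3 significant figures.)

V_out/V_DC = R2/(R1+R2) = 0.2642.
Rearranging, R2 = R1·k/(1−k) = 2.66 × 0.3590 = 0.9550 kΩ.

R2 ≈ 0.955 kΩ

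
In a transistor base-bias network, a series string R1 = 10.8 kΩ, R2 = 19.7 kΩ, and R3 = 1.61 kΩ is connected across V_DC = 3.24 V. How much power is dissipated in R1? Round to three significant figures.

P ≈ 0.110 mW

The common current is I = 3.24/32.11 = 0.1009 mA.
V(R1) = I·R = 1.090 V; P = V·I = 1.090 × 0.1009 = 0.1100 mW.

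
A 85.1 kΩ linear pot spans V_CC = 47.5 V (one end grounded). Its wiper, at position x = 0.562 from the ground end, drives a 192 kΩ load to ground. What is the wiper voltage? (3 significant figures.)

V_out ≈ 24.1 V

The pot divides into 37.27 kΩ above the wiper and 47.83 kΩ below.
Lower segment in parallel with the load: 47.83 ‖ 192 = 38.29 kΩ.
V_out = 47.5 × 38.29/(37.27 + 38.29) = 24.07 V.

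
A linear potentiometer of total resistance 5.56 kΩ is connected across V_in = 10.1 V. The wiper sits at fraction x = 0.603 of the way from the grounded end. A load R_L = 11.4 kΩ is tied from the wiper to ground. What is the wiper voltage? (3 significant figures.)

V_out ≈ 5.45 V

Split the track: R_lower = x·R_p = 3.353 kΩ, R_upper = (1−x)·R_p = 2.207 kΩ.
R_L loads the lower segment: effective lower R = 2.591 kΩ.
V_out = 10.1 × 2.591/(2.207 + 2.591) = 5.454 V.
(Unloaded: V_out = x·V_in = 6.09 V.)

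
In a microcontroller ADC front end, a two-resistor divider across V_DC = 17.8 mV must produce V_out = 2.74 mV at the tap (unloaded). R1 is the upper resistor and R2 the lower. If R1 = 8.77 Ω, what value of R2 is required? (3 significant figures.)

V_out/V_DC = R2/(R1+R2) = 0.1539.
Rearranging, R2 = R1·k/(1−k) = 8.77 × 0.1819 = 1.596 Ω.

R2 ≈ 1.60 Ω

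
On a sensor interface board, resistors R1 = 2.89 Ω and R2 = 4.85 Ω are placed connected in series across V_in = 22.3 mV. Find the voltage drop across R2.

V ≈ 14.0 mV

Series total: ΣR = 2.89 + 4.85 = 7.740 Ω.
By the voltage-divider rule, V = 22.3 × 4.850/7.740 = 13.97 mV.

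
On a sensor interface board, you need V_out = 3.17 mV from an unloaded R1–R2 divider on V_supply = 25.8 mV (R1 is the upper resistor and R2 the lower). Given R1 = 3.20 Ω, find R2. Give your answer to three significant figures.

V_out/V_supply = R2/(R1+R2) = 0.1229.
R2 = R1 · 0.1229/(1 − 0.1229) = 0.4483 Ω.

R2 ≈ 0.448 Ω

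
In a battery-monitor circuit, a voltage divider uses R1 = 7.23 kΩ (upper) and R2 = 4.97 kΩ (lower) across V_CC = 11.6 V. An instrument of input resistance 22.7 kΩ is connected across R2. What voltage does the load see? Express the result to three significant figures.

R2 ‖ R_L = (4.97 × 22.7)/(4.97 + 22.7) = 4.077 kΩ.
Then V_out = V_CC · R2'/(R1 + R2') = 11.6 × 4.077/11.31 = 4.183 V.

V_out ≈ 4.18 V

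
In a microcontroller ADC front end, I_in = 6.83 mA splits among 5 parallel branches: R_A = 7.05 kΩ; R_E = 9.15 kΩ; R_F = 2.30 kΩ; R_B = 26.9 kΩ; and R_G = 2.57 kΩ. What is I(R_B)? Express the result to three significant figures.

I ≈ 0.228 mA

ΣG = 1/7.05 + 1/9.15 + 1/2.30 + 1/26.9 + 1/2.57 = 1.112.
R_B takes the fraction G_k/ΣG = 0.03717/1.112 = 0.03342, so I = 6.83 × 0.03342 = 0.2283 mA.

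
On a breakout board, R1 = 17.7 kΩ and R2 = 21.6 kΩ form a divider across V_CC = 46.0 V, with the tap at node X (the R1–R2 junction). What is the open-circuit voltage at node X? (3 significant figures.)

V_th ≈ 25.3 V

With X open, the divider is unloaded: V_th = 46.0 × 21.6/39.30 = 25.28 V.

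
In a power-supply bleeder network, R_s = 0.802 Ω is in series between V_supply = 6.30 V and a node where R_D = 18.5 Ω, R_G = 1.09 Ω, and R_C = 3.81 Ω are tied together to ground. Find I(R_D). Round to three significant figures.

I ≈ 0.171 A

Combine the parallel branches: R_p = (1/18.5 + 1/1.09 + 1/3.81)⁻¹ = 0.8104 Ω.
V_A = 6.30 × 0.8104/1.612 = 3.166 V.
Branch current I = V_A/R_D = 3.166/18.5 = 0.1712 A.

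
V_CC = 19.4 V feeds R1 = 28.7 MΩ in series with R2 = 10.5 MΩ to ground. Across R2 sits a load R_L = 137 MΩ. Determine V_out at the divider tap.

V_out ≈ 4.92 V

First combine the lower leg with the load: R2 ‖ R_L = 9.753 MΩ.
Now apply the divider: V_out = 19.4 × 0.2536 = 4.920 V.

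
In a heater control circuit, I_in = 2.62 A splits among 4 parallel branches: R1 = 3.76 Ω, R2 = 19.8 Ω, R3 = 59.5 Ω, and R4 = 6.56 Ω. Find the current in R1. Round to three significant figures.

I ≈ 1.43 A

Conductances: ΣG = 1/3.76 + 1/19.8 + 1/59.5 + 1/6.56 = 0.4857 (1/Ω).
Current divider: I(R1) = I_in · G_k/ΣG = 2.62 × (0.2660/0.4857) = 2.62 × 0.5476 = 1.435 A.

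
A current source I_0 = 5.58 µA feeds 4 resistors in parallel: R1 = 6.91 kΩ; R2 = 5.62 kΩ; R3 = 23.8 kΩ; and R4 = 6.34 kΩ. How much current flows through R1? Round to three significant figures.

Total conductance ΣG = 1/6.91 + 1/5.62 + 1/23.8 + 1/6.34 = 0.5224 (units of 1/kΩ).
By the current-divider rule, I = I_0 · G_k/ΣG = 5.58 × 0.2770 = 1.546 µA.

I ≈ 1.55 µA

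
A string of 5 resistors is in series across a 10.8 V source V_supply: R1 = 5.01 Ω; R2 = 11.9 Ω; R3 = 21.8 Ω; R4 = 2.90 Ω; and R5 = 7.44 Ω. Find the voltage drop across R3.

V ≈ 4.80 V

Series total: ΣR = 5.01 + 11.9 + 21.8 + 2.90 + 7.44 = 49.05 Ω.
Voltage divider: V = V_supply · (21.80 / 49.05) = 10.8 × 0.4444 = 4.800 V.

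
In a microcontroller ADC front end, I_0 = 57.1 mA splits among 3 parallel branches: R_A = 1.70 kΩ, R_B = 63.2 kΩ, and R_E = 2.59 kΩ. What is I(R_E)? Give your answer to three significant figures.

I ≈ 22.3 mA

Total conductance ΣG = 1/1.70 + 1/63.2 + 1/2.59 = 0.9902 (units of 1/kΩ).
R_E takes the fraction G_k/ΣG = 0.3861/0.9902 = 0.3899, so I = 57.1 × 0.3899 = 22.27 mA.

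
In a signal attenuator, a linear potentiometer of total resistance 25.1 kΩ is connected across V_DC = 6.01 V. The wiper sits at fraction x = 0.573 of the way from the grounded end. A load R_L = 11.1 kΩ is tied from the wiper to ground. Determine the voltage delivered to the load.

The pot divides into 10.72 kΩ above the wiper and 14.38 kΩ below.
Lower segment in parallel with the load: 14.38 ‖ 11.1 = 6.265 kΩ.
Loaded-divider output: V_out = 6.01 × 0.3689 = 2.217 V.

V_out ≈ 2.22 V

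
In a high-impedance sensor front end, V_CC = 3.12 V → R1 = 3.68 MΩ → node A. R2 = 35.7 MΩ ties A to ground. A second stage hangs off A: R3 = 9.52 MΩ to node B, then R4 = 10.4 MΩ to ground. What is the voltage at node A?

Looking into the second stage from A: R3 + R4 = 19.92 MΩ appears in parallel with R2.
Effective lower resistance at A: R2 ‖ 19.92 = 12.79 MΩ.
First divider: V_A = V_CC · 12.79/(3.68 + 12.79) = 2.423 V.

V_A ≈ 2.42 V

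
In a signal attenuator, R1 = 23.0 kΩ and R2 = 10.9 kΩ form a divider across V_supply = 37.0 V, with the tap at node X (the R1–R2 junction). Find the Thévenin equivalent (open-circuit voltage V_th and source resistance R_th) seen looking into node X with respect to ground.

V_th ≈ 11.9 V, R_th ≈ 7.40 kΩ

With X open, the divider is unloaded: V_th = 37.0 × 10.9/33.90 = 11.90 V.
With V_supply suppressed (replaced by a short), R_th = R1 ‖ R2 = (23.00 × 10.9)/(23.00 + 10.9) = 7.395 kΩ.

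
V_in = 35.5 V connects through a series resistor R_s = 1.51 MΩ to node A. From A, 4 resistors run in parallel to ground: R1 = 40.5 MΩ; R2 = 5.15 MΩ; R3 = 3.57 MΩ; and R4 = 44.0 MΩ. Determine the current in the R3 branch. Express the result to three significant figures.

I ≈ 5.56 µA

Parallel bank: R_p = 1/(1/40.5 + 1/5.15 + 1/3.57 + 1/44.0) = 1.917 MΩ.
Node voltage V_A = V_in · R_p/(R_s + R_p) = 35.5 × 0.5594 = 19.86 V.
I(R3) = V_A / R3 = 19.86/3.57 = 5.562 µA.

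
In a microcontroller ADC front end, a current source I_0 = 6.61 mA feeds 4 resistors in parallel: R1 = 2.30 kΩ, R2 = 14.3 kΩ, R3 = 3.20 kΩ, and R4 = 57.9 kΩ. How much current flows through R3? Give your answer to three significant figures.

I ≈ 2.48 mA

Total conductance ΣG = 1/2.30 + 1/14.3 + 1/3.20 + 1/57.9 = 0.8345 (units of 1/kΩ).
Current divider: I(R3) = I_0 · G_k/ΣG = 6.61 × (0.3125/0.8345) = 6.61 × 0.3745 = 2.475 mA.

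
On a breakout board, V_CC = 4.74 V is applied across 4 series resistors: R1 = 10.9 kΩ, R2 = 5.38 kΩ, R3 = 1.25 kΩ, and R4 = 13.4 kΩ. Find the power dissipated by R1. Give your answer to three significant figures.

P ≈ 0.256 mW

The common current is I = 4.74/30.93 = 0.1532 mA.
P = I²R = 0.02349 × 10.9 = 0.2560 mW.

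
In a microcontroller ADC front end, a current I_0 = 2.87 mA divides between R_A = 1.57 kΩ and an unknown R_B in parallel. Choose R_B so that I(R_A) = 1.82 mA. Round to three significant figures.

Two-branch current divider: I_A = I_0 · R_B/(R_A + R_B).
With f = 0.6341, R_B = R_A · f/(1−f) = 1.57 × 1.733 = 2.721 kΩ.

R_B ≈ 2.72 kΩ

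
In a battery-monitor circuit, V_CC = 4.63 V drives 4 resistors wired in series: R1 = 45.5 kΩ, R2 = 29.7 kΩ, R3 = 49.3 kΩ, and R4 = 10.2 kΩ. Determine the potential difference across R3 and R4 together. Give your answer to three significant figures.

V ≈ 2.05 V

Series total: ΣR = 45.5 + 29.7 + 49.3 + 10.2 = 134.7 kΩ.
R_{R3..R4} = 49.3 + 10.2 = 59.50 kΩ.
V = V_CC · R/ΣR = 4.63 × 0.4417 = 2.045 V.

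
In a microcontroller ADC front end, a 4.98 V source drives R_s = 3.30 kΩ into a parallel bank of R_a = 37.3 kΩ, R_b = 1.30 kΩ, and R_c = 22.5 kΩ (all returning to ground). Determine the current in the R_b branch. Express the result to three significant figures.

I ≈ 1.02 mA

Parallel bank: R_p = 1/(1/37.3 + 1/1.30 + 1/22.5) = 1.190 kΩ.
V_A by voltage divider: V_A = 4.98 × 1.190/(3.30 + 1.190) = 1.320 V.
I(R_b) = V_A / R_b = 1.320/1.30 = 1.015 mA.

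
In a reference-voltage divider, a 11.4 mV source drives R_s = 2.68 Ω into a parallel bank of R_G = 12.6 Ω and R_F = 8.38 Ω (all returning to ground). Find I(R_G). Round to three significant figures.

I ≈ 0.590 mA

Parallel bank: R_p = 1/(1/12.6 + 1/8.38) = 5.033 Ω.
V_A by voltage divider: V_A = 11.4 × 5.033/(2.68 + 5.033) = 7.439 mV.
I(R_G) = V_A / R_G = 7.439/12.6 = 0.5904 mA.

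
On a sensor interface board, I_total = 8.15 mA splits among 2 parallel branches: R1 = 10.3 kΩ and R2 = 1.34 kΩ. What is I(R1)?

With just two branches, the current splits inversely with resistance.
So I = 8.15 × 1.34/11.64 = 0.9382 mA.

I ≈ 0.938 mA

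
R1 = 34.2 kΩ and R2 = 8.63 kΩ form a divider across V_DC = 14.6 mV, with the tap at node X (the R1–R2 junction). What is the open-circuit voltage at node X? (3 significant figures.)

V_th ≈ 2.94 mV

V_th is the unloaded tap voltage: V_DC · R2/(R1+R2) = 14.6 × 0.2015 = 2.942 mV.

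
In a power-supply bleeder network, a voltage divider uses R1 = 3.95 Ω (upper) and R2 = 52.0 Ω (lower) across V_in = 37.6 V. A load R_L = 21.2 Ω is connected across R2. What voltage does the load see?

V_out ≈ 29.8 V

The load sits in parallel with R2, giving an effective lower resistance R2' = R2·R_L/(R2+R_L) = 15.06 Ω.
Then V_out = V_in · R2'/(R1 + R2') = 37.6 × 15.06/19.01 = 29.79 V.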